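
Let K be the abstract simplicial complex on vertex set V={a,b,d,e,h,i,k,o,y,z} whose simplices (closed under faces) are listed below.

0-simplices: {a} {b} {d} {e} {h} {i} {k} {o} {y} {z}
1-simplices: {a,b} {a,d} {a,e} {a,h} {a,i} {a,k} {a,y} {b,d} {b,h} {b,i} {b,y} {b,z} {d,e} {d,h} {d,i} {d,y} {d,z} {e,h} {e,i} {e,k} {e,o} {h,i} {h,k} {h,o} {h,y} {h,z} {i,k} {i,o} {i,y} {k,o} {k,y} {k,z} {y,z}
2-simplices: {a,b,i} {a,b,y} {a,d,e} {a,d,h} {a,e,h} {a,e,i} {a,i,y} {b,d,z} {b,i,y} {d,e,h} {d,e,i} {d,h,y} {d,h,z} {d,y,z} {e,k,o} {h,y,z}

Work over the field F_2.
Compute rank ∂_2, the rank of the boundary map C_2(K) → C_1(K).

rank∂_2=13

n_0=10 n_1=33 n_2=16  [Z2]
∂1: piv[ab,ad,ae,ah,ai,ak,ay,bz,eo] rk=9  ker:bd,bh,bi,by,de,dh,di,dy,dz,eh,ei,ek,hi,hk,ho,hy,hz,ik,io,iy,ko,ky,kz,yz
∂2: piv[abi,aby,ade,adh,aeh,aei,aiy,bdz,dei,dhy,dhz,dyz,eko] rk=13  ker:biy,deh,hyz
rk∂_2=13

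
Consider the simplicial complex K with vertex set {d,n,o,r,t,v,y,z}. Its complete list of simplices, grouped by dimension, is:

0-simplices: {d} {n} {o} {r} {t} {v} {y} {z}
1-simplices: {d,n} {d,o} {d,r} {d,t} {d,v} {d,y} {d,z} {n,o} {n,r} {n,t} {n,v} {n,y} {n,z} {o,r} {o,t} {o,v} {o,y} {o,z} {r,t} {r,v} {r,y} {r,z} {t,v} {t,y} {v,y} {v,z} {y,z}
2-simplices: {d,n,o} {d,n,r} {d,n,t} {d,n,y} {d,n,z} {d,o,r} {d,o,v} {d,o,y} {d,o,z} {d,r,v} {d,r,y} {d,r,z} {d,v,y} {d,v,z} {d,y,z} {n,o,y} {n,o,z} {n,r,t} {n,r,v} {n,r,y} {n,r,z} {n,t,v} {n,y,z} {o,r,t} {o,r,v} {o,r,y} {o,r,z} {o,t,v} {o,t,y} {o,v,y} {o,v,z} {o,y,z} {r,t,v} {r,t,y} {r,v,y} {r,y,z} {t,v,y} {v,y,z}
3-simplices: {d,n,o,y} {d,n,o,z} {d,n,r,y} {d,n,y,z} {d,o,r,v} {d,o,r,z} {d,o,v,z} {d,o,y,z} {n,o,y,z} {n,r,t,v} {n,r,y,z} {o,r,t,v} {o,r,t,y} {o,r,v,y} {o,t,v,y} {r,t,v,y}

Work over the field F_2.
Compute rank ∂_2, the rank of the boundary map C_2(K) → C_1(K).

rank∂_2=20

n_0=8 n_1=27 n_2=38 n_3=16  [Z2]
∂1: piv[dn,do,dr,dt,dv,dy,dz] rk=7  ker:no,nr,nt,nv,ny,nz,or,ot,ov,oy,oz,rt,rv,ry,rz,tv,ty,vy,vz,yz
∂2: piv[dno,dnr,dnt,dny,dnz,dor,dov,doy,doz,drv,dry,drz,dvy,dvz,dyz,nrt,nrv,ntv,ort,oty] rk=20  ker:noy,noz,nry,nrz,nyz,orv,ory,orz,otv,ovy,ovz,oyz,rtv,rty,rvy,ryz,tvy,vyz
∂3: piv[dnoy,dnoz,dnry,dnyz,dorv,dorz,dovz,doyz,nrtv,nryz,ortv,orty,orvy,otvy] rk=14  ker:noyz,rtvy
rk∂_2=20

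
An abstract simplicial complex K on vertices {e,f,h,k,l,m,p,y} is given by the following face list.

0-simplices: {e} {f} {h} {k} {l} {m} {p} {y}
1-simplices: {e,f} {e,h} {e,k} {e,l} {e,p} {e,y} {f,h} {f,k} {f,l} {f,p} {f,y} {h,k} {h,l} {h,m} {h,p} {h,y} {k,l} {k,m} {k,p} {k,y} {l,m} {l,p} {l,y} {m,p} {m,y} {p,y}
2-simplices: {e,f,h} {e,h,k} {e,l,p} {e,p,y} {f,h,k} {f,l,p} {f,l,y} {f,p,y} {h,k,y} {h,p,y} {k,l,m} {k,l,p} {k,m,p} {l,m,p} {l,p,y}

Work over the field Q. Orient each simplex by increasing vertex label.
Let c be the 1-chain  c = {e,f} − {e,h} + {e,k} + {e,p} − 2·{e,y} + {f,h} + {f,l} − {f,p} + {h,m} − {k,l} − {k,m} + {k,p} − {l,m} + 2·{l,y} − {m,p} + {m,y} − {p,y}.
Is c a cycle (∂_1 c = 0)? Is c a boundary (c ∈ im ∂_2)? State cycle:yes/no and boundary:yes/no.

n_0=8 n_1=26 n_2=15  [Q]
∂1: piv[ef,eh,ek,el,ep,ey,hm] rk=7  ker:fh,fk,fl,fp,fy,hk,hl,hp,hy,kl,km,kp,ky,lm,lp,ly,mp,my,py
∂2: piv[efh,ehk,elp,epy,fhk,flp,fly,fpy,hky,hpy,klm,klp,kmp] rk=13  ker:lmp,lpy
∂1c = −{h} + 2·{k} − {l} − {m} + {p}

cycle:no boundary:no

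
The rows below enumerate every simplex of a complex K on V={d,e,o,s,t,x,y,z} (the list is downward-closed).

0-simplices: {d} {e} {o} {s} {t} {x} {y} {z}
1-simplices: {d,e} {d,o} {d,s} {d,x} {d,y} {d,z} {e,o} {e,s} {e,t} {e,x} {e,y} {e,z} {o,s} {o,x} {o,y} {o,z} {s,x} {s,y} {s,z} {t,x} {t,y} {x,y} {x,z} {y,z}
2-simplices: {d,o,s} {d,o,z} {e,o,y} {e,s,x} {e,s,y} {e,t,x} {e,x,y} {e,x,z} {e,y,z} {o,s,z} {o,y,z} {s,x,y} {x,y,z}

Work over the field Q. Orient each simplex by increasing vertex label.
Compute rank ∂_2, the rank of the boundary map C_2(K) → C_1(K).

rank∂_2=11

n_0=8 n_1=24 n_2=13  [Q]
∂1: piv[de,do,ds,dx,dy,dz,et] rk=7  ker:eo,es,ex,ey,ez,os,ox,oy,oz,sx,sy,sz,tx,ty,xy,xz,yz
∂2: piv[dos,doz,eoy,esx,esy,etx,exy,exz,eyz,osz,oyz] rk=11  ker:sxy,xyz
rk∂_2=11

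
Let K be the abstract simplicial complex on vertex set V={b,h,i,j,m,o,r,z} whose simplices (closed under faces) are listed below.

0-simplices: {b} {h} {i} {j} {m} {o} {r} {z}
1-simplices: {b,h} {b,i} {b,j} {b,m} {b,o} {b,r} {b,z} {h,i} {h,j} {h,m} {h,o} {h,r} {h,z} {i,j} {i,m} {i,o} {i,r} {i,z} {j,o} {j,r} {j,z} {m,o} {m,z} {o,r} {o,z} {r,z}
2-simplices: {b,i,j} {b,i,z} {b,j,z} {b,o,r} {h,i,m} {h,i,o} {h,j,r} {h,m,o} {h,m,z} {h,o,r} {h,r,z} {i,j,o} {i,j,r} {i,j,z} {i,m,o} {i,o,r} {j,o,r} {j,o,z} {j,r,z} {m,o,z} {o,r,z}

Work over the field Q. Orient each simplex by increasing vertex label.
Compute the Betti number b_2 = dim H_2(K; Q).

n_0=8 n_1=26 n_2=21  [Q]
∂1: piv[bh,bi,bj,bm,bo,br,bz] rk=7  ker:hi,hj,hm,ho,hr,hz,ij,im,io,ir,iz,jo,jr,jz,mo,mz,or,oz,rz
∂2: piv[bij,biz,bjz,bor,him,hio,hjr,hmo,hmz,hor,hrz,ijo,ijr,ior,joz,jrz] rk=16  ker:ijz,imo,jor,moz,orz
b_2=(21−16)−0=5

b_2=5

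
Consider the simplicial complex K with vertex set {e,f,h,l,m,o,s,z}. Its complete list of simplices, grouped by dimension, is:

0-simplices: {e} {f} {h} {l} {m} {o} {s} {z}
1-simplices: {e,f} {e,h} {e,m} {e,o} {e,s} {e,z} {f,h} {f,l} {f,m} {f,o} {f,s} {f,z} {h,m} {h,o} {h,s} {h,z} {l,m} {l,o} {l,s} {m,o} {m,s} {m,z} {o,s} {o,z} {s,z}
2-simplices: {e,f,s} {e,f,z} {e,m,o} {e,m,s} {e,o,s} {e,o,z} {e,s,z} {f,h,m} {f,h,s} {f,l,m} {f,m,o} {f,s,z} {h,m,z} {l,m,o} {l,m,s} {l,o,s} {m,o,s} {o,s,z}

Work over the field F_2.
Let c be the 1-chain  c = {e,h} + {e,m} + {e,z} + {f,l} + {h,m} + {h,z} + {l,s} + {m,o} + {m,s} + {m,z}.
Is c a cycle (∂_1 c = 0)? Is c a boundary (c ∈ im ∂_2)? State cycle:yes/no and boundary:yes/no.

cycle:no boundary:no

n_0=8 n_1=25 n_2=18  [Z2]
∂1: piv[ef,eh,em,eo,es,ez,fl] rk=7  ker:fh,fm,fo,fs,fz,hm,ho,hs,hz,lm,lo,ls,mo,ms,mz,os,oz,sz
∂2: piv[efs,efz,emo,ems,eos,eoz,esz,fhm,fhs,flm,fmo,hmz,lmo,lms] rk=14  ker:fsz,los,mos,osz
∂1c = {e} + {f} + {h} + {m} + {o} + {z}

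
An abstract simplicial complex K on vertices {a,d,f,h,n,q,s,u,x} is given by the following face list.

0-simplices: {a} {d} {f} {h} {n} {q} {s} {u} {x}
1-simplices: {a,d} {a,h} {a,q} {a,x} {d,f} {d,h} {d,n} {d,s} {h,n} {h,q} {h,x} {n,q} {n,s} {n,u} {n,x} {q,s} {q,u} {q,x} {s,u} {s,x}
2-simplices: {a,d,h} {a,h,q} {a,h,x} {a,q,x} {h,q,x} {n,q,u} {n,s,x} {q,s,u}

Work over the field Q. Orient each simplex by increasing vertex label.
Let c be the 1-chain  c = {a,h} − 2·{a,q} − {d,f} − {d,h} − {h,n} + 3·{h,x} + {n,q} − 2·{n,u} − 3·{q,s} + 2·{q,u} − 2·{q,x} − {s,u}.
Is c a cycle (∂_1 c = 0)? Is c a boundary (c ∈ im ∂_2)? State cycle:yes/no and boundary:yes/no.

n_0=9 n_1=20 n_2=8  [Q]
∂1: piv[ad,ah,aq,ax,df,dn,ds,nu] rk=8  ker:dh,hn,hq,hx,nq,ns,nx,qs,qu,qx,su,sx
∂2: piv[adh,ahq,ahx,aqx,nqu,nsx,qsu] rk=7  ker:hqx
∂1c = {a} + 2·{d} − {f} − 2·{h} + 2·{q} − 2·{s} − {u} + {x}

cycle:no boundary:no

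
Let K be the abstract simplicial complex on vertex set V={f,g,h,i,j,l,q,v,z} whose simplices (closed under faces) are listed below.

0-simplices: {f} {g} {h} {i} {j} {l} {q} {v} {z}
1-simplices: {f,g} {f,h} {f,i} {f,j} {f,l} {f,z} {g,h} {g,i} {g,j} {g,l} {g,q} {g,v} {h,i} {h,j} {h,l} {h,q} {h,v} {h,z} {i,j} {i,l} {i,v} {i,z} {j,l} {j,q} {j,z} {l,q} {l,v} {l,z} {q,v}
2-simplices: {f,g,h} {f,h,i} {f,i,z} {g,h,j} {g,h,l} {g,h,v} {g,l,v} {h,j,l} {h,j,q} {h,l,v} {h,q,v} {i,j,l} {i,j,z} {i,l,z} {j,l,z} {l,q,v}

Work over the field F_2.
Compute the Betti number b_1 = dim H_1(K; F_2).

n_0=9 n_1=29 n_2=16  [Z2]
∂1: piv[fg,fh,fi,fj,fl,fz,gq,gv] rk=8  ker:gh,gi,gj,gl,hi,hj,hl,hq,hv,hz,ij,il,iv,iz,jl,jq,jz,lq,lv,lz,qv
∂2: piv[fgh,fhi,fiz,ghj,ghl,ghv,glv,hjl,hjq,hqv,ijl,ijz,ilz,lqv] rk=14  ker:hlv,jlz
b_1=(29−8)−14=7

b_1=7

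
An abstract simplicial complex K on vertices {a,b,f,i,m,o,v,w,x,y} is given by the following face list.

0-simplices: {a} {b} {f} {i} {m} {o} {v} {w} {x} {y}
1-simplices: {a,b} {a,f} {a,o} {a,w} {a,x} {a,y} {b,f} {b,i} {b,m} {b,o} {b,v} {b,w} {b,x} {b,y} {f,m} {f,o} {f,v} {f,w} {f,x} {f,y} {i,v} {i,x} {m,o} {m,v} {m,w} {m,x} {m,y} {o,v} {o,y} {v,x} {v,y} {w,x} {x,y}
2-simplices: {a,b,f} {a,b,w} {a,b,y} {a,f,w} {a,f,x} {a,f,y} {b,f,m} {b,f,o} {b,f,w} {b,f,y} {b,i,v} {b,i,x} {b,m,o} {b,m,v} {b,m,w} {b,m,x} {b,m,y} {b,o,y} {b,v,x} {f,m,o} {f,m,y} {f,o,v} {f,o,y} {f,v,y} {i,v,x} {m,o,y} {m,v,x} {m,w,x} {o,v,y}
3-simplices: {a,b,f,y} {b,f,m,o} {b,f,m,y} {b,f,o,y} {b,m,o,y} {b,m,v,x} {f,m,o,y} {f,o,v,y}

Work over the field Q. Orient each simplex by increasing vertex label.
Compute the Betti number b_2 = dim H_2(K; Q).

n_0=10 n_1=33 n_2=29 n_3=8  [Q]
∂1: piv[ab,af,ao,aw,ax,ay,bi,bm,bv] rk=9  ker:bf,bo,bw,bx,by,fm,fo,fv,fw,fx,fy,iv,ix,mo,mv,mw,mx,my,ov,oy,vx,vy,wx,xy
∂2: piv[abf,abw,aby,afw,afx,afy,bfm,bfo,biv,bix,bmo,bmv,bmw,bmx,bmy,boy,bvx,fov,fvy,mwx] rk=20  ker:bfw,bfy,fmo,fmy,foy,ivx,moy,mvx,ovy
∂3: piv[abfy,bfmo,bfmy,bfoy,bmoy,bmvx,fovy] rk=7  ker:fmoy
b_2=(29−20)−7=2

b_2=2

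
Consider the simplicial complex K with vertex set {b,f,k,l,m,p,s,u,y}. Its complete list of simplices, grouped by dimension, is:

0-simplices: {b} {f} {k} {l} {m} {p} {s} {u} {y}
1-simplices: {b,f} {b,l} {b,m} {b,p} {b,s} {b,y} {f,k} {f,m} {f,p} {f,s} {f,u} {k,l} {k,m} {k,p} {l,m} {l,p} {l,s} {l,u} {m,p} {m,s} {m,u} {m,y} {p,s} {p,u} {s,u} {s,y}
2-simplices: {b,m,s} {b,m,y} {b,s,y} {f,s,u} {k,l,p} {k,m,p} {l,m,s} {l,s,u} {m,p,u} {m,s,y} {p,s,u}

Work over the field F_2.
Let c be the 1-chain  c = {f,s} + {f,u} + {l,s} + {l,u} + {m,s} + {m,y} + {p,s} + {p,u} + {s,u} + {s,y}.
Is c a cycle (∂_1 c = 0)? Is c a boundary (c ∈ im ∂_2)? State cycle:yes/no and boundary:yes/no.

cycle:yes boundary:yes

n_0=9 n_1=26 n_2=11  [Z2]
∂1: piv[bf,bl,bm,bp,bs,by,fk,fu] rk=8  ker:fm,fp,fs,kl,km,kp,lm,lp,ls,lu,mp,ms,mu,my,ps,pu,su,sy
∂2: piv[bms,bmy,bsy,fsu,klp,kmp,lms,lsu,mpu,psu] rk=10  ker:msy
∂1c = 0
c vs im∂2: reduces to 0 ⇒ boundary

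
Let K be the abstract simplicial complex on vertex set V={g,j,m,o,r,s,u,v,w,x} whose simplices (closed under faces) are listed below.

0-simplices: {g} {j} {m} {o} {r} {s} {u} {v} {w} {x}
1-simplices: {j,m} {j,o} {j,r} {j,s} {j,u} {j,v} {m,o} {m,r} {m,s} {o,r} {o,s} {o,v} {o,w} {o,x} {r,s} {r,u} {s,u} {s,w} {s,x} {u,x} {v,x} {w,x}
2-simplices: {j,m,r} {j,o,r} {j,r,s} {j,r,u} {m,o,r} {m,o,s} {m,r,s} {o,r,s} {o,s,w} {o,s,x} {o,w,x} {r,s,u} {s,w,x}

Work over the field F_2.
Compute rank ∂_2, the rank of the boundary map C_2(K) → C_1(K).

n_0=10 n_1=22 n_2=13  [Z2]
∂1: piv[jm,jo,jr,js,ju,jv,ow,ox] rk=8  ker:mo,mr,ms,or,os,ov,rs,ru,su,sw,sx,ux,vx,wx
∂2: piv[jmr,jor,jrs,jru,mor,mos,mrs,osw,osx,owx,rsu] rk=11  ker:ors,swx
rk∂_2=11

rank∂_2=11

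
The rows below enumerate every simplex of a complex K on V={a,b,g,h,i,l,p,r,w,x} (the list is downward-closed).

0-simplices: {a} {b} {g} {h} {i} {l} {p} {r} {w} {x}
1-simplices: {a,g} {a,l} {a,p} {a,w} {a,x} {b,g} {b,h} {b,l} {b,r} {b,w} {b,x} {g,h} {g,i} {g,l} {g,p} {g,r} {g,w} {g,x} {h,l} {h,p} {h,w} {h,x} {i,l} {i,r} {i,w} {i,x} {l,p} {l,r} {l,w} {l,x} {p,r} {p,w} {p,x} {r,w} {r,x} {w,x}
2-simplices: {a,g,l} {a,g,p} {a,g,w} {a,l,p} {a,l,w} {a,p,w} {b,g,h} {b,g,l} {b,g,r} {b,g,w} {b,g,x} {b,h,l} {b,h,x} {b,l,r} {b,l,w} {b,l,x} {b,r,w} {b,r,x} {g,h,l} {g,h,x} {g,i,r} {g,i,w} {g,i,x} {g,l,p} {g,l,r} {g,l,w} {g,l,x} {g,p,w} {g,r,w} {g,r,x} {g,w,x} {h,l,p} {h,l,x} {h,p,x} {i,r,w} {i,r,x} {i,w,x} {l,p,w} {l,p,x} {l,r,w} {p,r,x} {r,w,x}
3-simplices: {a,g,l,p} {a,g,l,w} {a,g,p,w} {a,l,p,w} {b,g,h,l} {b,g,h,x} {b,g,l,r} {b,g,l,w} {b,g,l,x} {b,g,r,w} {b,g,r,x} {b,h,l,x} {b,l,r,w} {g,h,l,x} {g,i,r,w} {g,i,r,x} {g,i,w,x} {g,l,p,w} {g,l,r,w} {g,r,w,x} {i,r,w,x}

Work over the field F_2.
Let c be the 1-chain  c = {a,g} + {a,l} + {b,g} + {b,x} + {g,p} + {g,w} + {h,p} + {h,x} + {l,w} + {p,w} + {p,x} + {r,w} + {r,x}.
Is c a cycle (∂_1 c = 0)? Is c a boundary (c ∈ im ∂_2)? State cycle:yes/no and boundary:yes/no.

cycle:yes boundary:yes

n_0=10 n_1=36 n_2=42 n_3=21  [Z2]
∂1: piv[ag,al,ap,aw,ax,bg,bh,br,gi] rk=9  ker:bl,bw,bx,gh,gl,gp,gr,gw,gx,hl,hp,hw,hx,il,ir,iw,ix,lp,lr,lw,lx,pr,pw,px,rw,rx,wx
∂2: piv[agl,agp,agw,alp,alw,apw,bgh,bgl,bgr,bgw,bgx,bhl,bhx,blr,blx,brw,brx,gir,giw,gix,gwx,hlp,hpx,prx] rk=24  ker:blw,ghl,ghx,glp,glr,glw,glx,gpw,grw,grx,hlx,irw,irx,iwx,lpw,lpx,lrw,rwx
∂3: piv[aglp,aglw,agpw,alpw,bghl,bghx,bglr,bglw,bglx,bgrw,bgrx,bhlx,blrw,girw,girx,giwx,grwx] rk=17  ker:ghlx,glpw,glrw,irwx
∂1c = 0
c vs im∂2: reduces to 0 ⇒ boundary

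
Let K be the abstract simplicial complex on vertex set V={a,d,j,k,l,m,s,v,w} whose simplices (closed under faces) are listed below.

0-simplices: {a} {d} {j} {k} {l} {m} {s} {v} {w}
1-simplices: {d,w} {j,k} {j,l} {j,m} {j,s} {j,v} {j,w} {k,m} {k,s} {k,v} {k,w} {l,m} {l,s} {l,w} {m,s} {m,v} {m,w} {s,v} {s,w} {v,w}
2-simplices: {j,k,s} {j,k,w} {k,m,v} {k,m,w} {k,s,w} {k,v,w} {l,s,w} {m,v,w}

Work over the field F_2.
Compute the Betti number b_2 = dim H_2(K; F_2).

b_2=1

n_0=9 n_1=20 n_2=8  [Z2]
∂1: piv[dw,jk,jl,jm,js,jv,jw] rk=7  ker:km,ks,kv,kw,lm,ls,lw,ms,mv,mw,sv,sw,vw
∂2: piv[jks,jkw,kmv,kmw,ksw,kvw,lsw] rk=7  ker:mvw
b_2=(8−7)−0=1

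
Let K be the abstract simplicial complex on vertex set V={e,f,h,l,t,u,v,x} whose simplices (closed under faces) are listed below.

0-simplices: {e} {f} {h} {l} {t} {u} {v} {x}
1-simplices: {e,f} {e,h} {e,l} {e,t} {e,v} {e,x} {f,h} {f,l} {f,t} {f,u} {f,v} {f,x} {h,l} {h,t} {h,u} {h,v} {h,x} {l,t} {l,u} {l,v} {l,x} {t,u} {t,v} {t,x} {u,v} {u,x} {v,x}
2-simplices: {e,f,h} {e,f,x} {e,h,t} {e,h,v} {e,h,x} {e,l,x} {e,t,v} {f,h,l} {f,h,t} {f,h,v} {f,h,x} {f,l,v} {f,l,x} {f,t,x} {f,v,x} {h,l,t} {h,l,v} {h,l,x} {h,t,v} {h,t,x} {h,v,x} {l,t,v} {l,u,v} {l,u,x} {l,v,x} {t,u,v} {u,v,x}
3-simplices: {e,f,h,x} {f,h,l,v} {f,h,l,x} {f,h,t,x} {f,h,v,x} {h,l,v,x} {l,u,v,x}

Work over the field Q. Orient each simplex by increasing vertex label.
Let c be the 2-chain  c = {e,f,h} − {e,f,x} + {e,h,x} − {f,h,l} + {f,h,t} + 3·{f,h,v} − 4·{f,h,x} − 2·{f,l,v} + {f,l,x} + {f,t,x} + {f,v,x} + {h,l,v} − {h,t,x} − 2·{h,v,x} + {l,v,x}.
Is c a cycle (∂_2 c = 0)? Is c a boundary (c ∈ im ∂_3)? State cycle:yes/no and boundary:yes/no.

n_0=8 n_1=27 n_2=27 n_3=7  [Q]
∂1: piv[ef,eh,el,et,ev,ex,fu] rk=7  ker:fh,fl,ft,fv,fx,hl,ht,hu,hv,hx,lt,lu,lv,lx,tu,tv,tx,uv,ux,vx
∂2: piv[efh,efx,eht,ehv,ehx,elx,etv,fhl,fht,fhv,flv,flx,ftx,fvx,hlt,luv,lux,tuv] rk=18  ker:fhx,hlv,hlx,htv,htx,hvx,ltv,lvx,uvx
∂3: piv[efhx,fhlv,fhlx,fhtx,fhvx,hlvx,luvx] rk=7
∂2c = 0
c vs im∂3: reduces to 0 ⇒ boundary

cycle:yes boundary:yes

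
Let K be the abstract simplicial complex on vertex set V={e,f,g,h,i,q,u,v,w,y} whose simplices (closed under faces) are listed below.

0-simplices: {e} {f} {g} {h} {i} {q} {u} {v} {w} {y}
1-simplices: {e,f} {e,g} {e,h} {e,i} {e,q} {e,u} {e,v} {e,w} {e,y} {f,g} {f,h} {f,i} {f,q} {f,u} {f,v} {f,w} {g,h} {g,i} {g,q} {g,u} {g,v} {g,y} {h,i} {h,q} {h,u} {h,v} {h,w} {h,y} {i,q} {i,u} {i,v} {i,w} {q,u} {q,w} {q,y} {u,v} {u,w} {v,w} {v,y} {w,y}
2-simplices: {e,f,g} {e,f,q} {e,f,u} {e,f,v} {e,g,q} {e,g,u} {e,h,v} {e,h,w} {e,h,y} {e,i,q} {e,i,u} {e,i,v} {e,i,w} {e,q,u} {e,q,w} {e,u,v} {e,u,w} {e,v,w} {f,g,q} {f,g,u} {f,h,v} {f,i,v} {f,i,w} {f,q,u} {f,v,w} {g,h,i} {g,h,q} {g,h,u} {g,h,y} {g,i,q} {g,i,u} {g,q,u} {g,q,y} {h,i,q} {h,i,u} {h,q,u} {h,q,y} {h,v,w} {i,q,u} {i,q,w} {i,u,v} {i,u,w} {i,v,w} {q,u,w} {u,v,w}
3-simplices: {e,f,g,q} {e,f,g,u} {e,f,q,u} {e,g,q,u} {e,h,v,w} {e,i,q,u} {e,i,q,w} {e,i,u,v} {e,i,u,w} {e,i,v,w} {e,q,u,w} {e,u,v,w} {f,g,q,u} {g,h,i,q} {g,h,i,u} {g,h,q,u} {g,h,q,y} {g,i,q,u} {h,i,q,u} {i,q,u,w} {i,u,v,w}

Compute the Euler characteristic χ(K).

χ(K)=-6

n_0=10 n_1=40 n_2=45 n_3=21
χ=+10−40+45−21=-6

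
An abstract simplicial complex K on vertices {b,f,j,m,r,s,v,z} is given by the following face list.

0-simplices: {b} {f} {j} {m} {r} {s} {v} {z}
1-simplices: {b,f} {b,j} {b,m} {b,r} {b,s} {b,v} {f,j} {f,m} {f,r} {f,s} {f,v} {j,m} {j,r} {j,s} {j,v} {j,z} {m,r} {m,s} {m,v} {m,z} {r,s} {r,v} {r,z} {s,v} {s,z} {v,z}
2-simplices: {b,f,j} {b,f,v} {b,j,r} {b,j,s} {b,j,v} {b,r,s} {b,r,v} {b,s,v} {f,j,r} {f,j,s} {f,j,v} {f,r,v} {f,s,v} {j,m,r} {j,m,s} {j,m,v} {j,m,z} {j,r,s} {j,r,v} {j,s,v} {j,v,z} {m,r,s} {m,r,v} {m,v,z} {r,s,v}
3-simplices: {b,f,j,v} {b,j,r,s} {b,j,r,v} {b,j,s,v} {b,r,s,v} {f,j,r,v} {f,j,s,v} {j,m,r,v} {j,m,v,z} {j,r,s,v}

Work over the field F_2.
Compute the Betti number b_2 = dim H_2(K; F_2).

b_2=1

n_0=8 n_1=26 n_2=25 n_3=10  [Z2]
∂1: piv[bf,bj,bm,br,bs,bv,jz] rk=7  ker:fj,fm,fr,fs,fv,jm,jr,js,jv,mr,ms,mv,mz,rs,rv,rz,sv,sz,vz
∂2: piv[bfj,bfv,bjr,bjs,bjv,brs,brv,bsv,fjr,fjs,jmr,jms,jmv,jmz,jvz] rk=15  ker:fjv,frv,fsv,jrs,jrv,jsv,mrs,mrv,mvz,rsv
∂3: piv[bfjv,bjrs,bjrv,bjsv,brsv,fjrv,fjsv,jmrv,jmvz] rk=9  ker:jrsv
b_2=(25−15)−9=1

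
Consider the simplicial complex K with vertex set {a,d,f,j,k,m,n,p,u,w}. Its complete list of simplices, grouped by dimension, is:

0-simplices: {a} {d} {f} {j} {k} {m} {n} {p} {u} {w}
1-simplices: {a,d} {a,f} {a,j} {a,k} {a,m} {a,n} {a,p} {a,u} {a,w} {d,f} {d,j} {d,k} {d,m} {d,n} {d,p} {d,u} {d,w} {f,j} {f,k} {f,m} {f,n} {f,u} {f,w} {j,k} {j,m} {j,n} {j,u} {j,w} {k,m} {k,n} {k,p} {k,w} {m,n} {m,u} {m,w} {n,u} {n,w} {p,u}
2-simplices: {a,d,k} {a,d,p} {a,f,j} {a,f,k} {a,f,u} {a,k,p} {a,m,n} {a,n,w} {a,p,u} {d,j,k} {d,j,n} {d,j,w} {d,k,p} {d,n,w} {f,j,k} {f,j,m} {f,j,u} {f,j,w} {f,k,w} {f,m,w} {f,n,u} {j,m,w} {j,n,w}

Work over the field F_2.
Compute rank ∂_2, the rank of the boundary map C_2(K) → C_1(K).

n_0=10 n_1=38 n_2=23  [Z2]
∂1: piv[ad,af,aj,ak,am,an,ap,au,aw] rk=9  ker:df,dj,dk,dm,dn,dp,du,dw,fj,fk,fm,fn,fu,fw,jk,jm,jn,ju,jw,km,kn,kp,kw,mn,mu,mw,nu,nw,pu
∂2: piv[adk,adp,afj,afk,afu,akp,amn,anw,apu,djk,djn,djw,dnw,fjk,fjm,fju,fjw,fkw,fmw,fnu] rk=20  ker:dkp,jmw,jnw
rk∂_2=20

rank∂_2=20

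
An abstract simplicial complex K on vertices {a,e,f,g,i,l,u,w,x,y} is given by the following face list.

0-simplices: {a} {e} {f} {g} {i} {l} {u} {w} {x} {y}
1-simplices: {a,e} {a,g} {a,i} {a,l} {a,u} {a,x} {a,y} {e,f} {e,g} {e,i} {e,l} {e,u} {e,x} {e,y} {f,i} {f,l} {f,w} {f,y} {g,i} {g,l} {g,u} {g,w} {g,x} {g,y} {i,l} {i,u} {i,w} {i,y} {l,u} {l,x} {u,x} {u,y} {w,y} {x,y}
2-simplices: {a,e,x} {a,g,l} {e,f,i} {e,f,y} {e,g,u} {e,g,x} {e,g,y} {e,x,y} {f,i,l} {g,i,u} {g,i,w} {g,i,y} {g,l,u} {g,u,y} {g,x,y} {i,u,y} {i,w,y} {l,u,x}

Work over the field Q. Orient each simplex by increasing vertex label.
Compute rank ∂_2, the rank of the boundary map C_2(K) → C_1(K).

n_0=10 n_1=34 n_2=18  [Q]
∂1: piv[ae,ag,ai,al,au,ax,ay,ef,fw] rk=9  ker:eg,ei,el,eu,ex,ey,fi,fl,fy,gi,gl,gu,gw,gx,gy,il,iu,iw,iy,lu,lx,ux,uy,wy,xy
∂2: piv[aex,agl,efi,efy,egu,egx,egy,exy,fil,giu,giw,giy,glu,guy,iwy,lux] rk=16  ker:gxy,iuy
rk∂_2=16

rank∂_2=16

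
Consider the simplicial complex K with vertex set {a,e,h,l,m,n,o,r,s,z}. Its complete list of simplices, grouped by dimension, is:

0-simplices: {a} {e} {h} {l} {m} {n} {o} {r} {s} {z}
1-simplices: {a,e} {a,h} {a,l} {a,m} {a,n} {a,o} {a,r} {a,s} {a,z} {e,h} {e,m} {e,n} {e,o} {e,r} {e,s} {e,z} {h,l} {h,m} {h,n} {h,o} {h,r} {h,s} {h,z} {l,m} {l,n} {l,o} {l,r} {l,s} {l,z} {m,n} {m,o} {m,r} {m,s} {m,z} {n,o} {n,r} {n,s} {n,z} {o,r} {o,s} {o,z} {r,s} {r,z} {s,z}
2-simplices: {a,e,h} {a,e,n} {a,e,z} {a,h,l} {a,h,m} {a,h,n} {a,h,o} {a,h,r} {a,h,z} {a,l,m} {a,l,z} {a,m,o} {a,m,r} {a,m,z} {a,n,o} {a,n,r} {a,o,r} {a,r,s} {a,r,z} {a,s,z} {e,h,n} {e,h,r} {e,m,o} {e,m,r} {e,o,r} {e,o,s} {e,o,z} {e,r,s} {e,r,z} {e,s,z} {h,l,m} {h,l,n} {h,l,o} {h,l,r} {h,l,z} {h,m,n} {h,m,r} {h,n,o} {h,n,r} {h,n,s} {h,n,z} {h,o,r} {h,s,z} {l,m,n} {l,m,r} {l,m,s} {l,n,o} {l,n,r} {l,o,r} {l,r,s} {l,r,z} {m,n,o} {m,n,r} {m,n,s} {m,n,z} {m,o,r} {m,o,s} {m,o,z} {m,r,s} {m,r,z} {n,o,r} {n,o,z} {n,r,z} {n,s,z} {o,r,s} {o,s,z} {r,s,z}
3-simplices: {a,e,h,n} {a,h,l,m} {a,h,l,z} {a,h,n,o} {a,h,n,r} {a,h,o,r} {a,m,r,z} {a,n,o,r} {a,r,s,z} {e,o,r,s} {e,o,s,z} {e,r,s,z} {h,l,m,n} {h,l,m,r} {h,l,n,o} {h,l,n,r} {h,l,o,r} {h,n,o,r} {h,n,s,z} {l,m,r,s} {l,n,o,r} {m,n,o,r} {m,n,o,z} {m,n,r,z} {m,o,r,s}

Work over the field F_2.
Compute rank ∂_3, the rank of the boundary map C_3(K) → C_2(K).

n_0=10 n_1=44 n_2=67 n_3=25  [Z2]
∂1: piv[ae,ah,al,am,an,ao,ar,as,az] rk=9  ker:eh,em,en,eo,er,es,ez,hl,hm,hn,ho,hr,hs,hz,lm,ln,lo,lr,ls,lz,mn,mo,mr,ms,mz,no,nr,ns,nz,or,os,oz,rs,rz,sz
∂2: piv[aeh,aen,aez,ahl,ahm,ahn,aho,ahr,ahz,alm,alz,amo,amr,amz,ano,anr,aor,ars,arz,asz,ehr,emo,emr,eos,eoz,ers,hln,hlo,hlr,hmn,hns,hnz,hsz,lms,lrs] rk=35  ker:ehn,eor,erz,esz,hlm,hlz,hmr,hno,hnr,hor,lmn,lmr,lno,lnr,lor,lrz,mno,mnr,mns,mnz,mor,mos,moz,mrs,mrz,nor,noz,nrz,nsz,ors,osz,rsz
∂3: piv[aehn,ahlm,ahlz,ahno,ahnr,ahor,amrz,anor,arsz,eors,eosz,ersz,hlmn,hlmr,hlno,hlnr,hlor,hnsz,lmrs,mnor,mnoz,mnrz,mors] rk=23  ker:hnor,lnor
rk∂_3=23

rank∂_3=23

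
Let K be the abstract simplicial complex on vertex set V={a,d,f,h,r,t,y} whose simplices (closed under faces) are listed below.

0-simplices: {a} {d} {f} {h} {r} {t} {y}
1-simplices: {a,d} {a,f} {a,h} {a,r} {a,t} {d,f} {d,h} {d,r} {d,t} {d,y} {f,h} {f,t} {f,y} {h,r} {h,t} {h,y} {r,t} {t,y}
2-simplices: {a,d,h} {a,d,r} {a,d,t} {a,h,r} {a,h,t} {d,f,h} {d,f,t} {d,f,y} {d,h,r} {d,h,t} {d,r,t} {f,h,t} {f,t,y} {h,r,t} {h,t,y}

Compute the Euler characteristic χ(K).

χ(K)=4

n_0=7 n_1=18 n_2=15
χ=+7−18+15=4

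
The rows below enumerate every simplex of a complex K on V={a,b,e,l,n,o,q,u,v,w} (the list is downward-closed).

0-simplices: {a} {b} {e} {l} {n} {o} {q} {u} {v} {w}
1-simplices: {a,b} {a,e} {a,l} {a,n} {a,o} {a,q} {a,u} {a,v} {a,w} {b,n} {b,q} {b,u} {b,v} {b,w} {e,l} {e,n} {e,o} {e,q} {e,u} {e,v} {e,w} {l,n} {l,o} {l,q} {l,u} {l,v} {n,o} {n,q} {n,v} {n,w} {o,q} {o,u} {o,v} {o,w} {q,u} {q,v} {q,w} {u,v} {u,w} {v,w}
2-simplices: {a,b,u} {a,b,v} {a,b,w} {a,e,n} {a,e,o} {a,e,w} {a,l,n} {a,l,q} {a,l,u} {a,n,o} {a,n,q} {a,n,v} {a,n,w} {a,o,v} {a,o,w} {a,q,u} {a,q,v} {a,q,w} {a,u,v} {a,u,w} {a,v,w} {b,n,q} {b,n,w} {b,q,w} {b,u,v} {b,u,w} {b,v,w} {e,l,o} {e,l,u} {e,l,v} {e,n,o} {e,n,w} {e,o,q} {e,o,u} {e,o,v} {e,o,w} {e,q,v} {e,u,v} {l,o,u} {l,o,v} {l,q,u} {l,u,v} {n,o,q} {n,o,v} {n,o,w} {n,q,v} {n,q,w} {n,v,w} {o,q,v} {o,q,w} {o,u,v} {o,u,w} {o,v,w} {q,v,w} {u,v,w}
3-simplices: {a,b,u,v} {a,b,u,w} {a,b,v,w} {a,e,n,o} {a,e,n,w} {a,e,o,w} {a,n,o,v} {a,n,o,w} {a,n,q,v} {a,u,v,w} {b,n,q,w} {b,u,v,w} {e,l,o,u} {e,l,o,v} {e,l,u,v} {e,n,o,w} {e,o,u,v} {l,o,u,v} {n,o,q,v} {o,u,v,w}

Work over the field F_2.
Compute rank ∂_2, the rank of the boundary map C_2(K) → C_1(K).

n_0=10 n_1=40 n_2=55 n_3=20  [Z2]
∂1: piv[ab,ae,al,an,ao,aq,au,av,aw] rk=9  ker:bn,bq,bu,bv,bw,el,en,eo,eq,eu,ev,ew,ln,lo,lq,lu,lv,no,nq,nv,nw,oq,ou,ov,ow,qu,qv,qw,uv,uw,vw
∂2: piv[abu,abv,abw,aen,aeo,aew,aln,alq,alu,ano,anq,anv,anw,aov,aow,aqu,aqv,aqw,auv,auw,avw,bnq,bnw,elo,elu,elv,eoq,eou,eov,eqv,euv] rk=31  ker:bqw,buv,buw,bvw,eno,enw,eow,lou,lov,lqu,luv,noq,nov,now,nqv,nqw,nvw,oqv,oqw,ouv,ouw,ovw,qvw,uvw
∂3: piv[abuv,abuw,abvw,aeno,aenw,aeow,anov,anow,anqv,auvw,bnqw,elou,elov,eluv,eouv,noqv,ouvw] rk=17  ker:buvw,enow,louv
rk∂_2=31

rank∂_2=31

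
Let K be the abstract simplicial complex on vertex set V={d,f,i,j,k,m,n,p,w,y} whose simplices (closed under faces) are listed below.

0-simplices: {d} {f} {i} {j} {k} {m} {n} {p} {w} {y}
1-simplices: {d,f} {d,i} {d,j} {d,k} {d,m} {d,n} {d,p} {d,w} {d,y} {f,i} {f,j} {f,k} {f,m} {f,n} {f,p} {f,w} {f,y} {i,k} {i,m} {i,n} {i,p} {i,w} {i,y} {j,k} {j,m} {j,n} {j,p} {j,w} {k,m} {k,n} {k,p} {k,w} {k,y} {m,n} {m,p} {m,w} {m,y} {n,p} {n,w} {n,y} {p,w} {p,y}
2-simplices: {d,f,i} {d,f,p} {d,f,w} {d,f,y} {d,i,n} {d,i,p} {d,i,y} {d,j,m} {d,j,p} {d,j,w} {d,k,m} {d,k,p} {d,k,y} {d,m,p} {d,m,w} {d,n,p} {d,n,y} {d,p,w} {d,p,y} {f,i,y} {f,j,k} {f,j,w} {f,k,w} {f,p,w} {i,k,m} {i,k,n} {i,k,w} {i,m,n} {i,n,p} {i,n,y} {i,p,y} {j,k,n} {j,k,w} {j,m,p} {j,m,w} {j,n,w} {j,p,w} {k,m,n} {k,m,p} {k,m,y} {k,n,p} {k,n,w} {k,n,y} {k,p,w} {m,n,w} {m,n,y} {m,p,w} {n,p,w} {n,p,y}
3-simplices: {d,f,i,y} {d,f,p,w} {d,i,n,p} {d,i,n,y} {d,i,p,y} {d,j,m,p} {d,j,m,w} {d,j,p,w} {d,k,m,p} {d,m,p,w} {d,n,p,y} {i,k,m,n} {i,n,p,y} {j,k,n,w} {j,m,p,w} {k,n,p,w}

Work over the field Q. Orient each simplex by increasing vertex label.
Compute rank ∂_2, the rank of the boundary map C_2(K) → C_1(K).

n_0=10 n_1=42 n_2=49 n_3=16  [Q]
∂1: piv[df,di,dj,dk,dm,dn,dp,dw,dy] rk=9  ker:fi,fj,fk,fm,fn,fp,fw,fy,ik,im,in,ip,iw,iy,jk,jm,jn,jp,jw,km,kn,kp,kw,ky,mn,mp,mw,my,np,nw,ny,pw,py
∂2: piv[dfi,dfp,dfw,dfy,din,dip,diy,djm,djp,djw,dkm,dkp,dky,dmp,dmw,dnp,dny,dpw,dpy,fjk,fjw,fkw,ikm,ikn,ikw,imn,jkn,jnw,kmy,knp,kpw] rk=31  ker:fiy,fpw,inp,iny,ipy,jkw,jmp,jmw,jpw,kmn,kmp,knw,kny,mnw,mny,mpw,npw,npy
∂3: piv[dfiy,dfpw,dinp,diny,dipy,djmp,djmw,djpw,dkmp,dmpw,dnpy,ikmn,jknw,knpw] rk=14  ker:inpy,jmpw
rk∂_2=31

rank∂_2=31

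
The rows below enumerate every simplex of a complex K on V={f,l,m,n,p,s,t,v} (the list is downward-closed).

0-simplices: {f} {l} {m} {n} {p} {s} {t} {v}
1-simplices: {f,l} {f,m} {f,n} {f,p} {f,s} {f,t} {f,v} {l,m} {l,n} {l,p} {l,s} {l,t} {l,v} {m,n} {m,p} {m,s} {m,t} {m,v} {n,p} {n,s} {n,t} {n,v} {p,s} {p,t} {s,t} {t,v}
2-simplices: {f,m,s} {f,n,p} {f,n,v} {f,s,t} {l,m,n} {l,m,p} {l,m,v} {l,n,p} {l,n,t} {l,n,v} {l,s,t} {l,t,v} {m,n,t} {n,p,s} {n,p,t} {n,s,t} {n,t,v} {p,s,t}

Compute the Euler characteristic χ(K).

n_0=8 n_1=26 n_2=18
χ=+8−26+18=0

χ(K)=0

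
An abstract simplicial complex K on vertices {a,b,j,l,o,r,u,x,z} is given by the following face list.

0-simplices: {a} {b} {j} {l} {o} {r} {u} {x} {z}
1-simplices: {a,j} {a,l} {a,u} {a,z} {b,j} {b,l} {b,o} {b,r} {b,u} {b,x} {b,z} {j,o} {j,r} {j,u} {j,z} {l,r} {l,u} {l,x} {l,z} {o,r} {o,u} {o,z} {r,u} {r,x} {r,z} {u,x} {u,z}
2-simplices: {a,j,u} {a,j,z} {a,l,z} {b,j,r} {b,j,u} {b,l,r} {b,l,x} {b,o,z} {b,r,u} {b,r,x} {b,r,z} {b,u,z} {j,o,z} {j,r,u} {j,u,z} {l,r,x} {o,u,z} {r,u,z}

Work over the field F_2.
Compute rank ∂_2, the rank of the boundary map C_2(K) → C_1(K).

rank∂_2=15

n_0=9 n_1=27 n_2=18  [Z2]
∂1: piv[aj,al,au,az,bj,bo,br,bx] rk=8  ker:bl,bu,bz,jo,jr,ju,jz,lr,lu,lx,lz,or,ou,oz,ru,rx,rz,ux,uz
∂2: piv[aju,ajz,alz,bjr,bju,blr,blx,boz,bru,brx,brz,buz,joz,juz,ouz] rk=15  ker:jru,lrx,ruz
rk∂_2=15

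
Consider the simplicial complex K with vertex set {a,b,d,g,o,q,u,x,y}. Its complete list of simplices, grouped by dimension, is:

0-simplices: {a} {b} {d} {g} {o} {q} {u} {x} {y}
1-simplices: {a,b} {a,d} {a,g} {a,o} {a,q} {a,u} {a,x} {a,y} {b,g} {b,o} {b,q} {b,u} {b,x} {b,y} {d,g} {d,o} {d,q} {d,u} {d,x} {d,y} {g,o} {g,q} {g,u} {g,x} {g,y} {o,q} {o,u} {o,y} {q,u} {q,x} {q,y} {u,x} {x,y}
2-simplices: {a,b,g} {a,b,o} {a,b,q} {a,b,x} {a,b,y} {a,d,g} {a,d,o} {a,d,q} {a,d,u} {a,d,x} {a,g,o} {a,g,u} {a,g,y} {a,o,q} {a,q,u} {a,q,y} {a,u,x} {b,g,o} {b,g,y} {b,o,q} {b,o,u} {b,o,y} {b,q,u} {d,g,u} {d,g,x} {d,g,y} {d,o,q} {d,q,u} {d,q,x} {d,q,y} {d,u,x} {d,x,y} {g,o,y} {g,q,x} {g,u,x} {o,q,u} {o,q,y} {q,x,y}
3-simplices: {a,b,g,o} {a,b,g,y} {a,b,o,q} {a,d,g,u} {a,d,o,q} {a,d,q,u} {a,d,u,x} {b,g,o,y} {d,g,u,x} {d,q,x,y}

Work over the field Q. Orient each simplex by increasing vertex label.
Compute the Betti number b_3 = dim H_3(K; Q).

n_0=9 n_1=33 n_2=38 n_3=10  [Q]
∂1: piv[ab,ad,ag,ao,aq,au,ax,ay] rk=8  ker:bg,bo,bq,bu,bx,by,dg,do,dq,du,dx,dy,go,gq,gu,gx,gy,oq,ou,oy,qu,qx,qy,ux,xy
∂2: piv[abg,abo,abq,abx,aby,adg,ado,adq,adu,adx,ago,agu,agy,aoq,aqu,aqy,aux,bou,boy,bqu,dgx,dgy,dqx,dxy,gqx] rk=25  ker:bgo,bgy,boq,dgu,doq,dqu,dqy,dux,goy,gux,oqu,oqy,qxy
∂3: piv[abgo,abgy,aboq,adgu,adoq,adqu,adux,bgoy,dgux,dqxy] rk=10
b_3=(10−10)−0=0

b_3=0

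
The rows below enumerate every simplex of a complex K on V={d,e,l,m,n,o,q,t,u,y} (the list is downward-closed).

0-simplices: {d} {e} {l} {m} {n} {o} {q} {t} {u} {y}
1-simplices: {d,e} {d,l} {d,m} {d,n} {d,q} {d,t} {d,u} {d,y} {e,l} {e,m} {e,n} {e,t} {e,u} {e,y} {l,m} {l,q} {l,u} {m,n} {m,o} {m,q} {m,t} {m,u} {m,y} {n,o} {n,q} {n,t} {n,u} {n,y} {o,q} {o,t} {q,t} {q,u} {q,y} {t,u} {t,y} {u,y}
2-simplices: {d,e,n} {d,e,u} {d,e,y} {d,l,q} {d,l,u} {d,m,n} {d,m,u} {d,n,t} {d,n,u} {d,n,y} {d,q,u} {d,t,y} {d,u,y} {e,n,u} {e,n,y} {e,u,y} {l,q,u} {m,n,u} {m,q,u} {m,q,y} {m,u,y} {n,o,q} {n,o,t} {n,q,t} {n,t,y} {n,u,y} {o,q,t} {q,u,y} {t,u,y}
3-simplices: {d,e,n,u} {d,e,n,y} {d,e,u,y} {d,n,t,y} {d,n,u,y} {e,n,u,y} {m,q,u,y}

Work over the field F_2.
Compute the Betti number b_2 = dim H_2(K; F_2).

n_0=10 n_1=36 n_2=29 n_3=7  [Z2]
∂1: piv[de,dl,dm,dn,dq,dt,du,dy,mo] rk=9  ker:el,em,en,et,eu,ey,lm,lq,lu,mn,mq,mt,mu,my,no,nq,nt,nu,ny,oq,ot,qt,qu,qy,tu,ty,uy
∂2: piv[den,deu,dey,dlq,dlu,dmn,dmu,dnt,dnu,dny,dqu,dty,duy,mqu,mqy,muy,noq,not,nqt,tuy] rk=20  ker:enu,eny,euy,lqu,mnu,nty,nuy,oqt,quy
∂3: piv[denu,deny,deuy,dnty,dnuy,mquy] rk=6  ker:enuy
b_2=(29−20)−6=3

b_2=3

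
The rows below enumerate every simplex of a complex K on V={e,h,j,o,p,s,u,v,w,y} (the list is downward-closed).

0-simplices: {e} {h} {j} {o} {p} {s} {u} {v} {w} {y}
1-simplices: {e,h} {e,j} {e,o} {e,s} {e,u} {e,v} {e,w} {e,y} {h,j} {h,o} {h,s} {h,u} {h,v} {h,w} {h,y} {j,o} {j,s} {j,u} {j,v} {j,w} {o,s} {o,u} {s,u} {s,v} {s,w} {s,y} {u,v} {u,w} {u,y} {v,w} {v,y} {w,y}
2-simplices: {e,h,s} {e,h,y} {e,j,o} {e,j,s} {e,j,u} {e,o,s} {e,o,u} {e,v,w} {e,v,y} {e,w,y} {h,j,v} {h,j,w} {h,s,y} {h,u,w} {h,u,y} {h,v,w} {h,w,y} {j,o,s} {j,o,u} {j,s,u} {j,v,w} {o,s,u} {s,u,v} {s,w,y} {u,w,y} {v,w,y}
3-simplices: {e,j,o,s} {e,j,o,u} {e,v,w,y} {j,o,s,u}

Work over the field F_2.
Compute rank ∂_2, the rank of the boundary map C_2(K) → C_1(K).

rank∂_2=20

n_0=10 n_1=32 n_2=26 n_3=4  [Z2]
∂1: piv[eh,ej,eo,es,eu,ev,ew,ey] rk=8  ker:hj,ho,hs,hu,hv,hw,hy,jo,js,ju,jv,jw,os,ou,su,sv,sw,sy,uv,uw,uy,vw,vy,wy
∂2: piv[ehs,ehy,ejo,ejs,eju,eos,eou,evw,evy,ewy,hjv,hjw,hsy,huw,huy,hvw,hwy,jsu,suv,swy] rk=20  ker:jos,jou,jvw,osu,uwy,vwy
∂3: piv[ejos,ejou,evwy,josu] rk=4
rk∂_2=20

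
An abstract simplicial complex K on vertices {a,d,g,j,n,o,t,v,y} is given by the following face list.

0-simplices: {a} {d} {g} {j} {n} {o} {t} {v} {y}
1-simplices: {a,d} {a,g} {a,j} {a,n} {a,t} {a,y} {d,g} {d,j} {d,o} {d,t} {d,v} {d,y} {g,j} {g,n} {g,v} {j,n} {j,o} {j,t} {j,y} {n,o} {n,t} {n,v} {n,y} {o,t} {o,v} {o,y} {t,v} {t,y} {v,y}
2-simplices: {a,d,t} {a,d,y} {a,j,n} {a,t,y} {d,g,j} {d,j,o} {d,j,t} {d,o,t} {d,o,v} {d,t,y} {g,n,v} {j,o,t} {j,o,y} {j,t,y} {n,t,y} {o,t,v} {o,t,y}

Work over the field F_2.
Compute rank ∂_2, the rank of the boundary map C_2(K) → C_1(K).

rank∂_2=14

n_0=9 n_1=29 n_2=17  [Z2]
∂1: piv[ad,ag,aj,an,at,ay,do,dv] rk=8  ker:dg,dj,dt,dy,gj,gn,gv,jn,jo,jt,jy,no,nt,nv,ny,ot,ov,oy,tv,ty,vy
∂2: piv[adt,ady,ajn,aty,dgj,djo,djt,dot,dov,gnv,joy,jty,nty,otv] rk=14  ker:dty,jot,oty
rk∂_2=14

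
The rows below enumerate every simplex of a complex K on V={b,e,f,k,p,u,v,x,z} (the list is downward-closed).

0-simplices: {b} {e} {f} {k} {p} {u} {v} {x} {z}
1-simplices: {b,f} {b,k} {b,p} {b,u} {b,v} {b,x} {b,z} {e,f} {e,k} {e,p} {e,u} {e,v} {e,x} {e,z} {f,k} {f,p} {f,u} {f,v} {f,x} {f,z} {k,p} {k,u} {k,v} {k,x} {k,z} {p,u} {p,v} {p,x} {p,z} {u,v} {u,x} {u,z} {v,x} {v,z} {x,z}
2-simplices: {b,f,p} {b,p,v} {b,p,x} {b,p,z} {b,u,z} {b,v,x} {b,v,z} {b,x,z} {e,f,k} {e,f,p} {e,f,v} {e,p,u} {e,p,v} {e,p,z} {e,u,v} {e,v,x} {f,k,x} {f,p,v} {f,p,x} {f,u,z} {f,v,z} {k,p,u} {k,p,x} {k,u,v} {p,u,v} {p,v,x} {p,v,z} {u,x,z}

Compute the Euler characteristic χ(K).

n_0=9 n_1=35 n_2=28
χ=+9−35+28=2

χ(K)=2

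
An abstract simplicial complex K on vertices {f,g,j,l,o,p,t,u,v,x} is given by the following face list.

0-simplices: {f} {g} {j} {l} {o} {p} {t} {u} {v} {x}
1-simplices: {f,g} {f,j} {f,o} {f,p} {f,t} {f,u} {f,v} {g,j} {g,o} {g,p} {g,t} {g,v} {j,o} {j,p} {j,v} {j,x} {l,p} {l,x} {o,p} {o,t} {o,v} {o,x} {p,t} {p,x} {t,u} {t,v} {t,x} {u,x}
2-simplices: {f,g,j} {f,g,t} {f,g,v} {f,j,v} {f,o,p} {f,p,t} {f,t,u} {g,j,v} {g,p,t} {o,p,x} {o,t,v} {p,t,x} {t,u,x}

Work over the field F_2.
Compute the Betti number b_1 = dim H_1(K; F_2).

n_0=10 n_1=28 n_2=13  [Z2]
∂1: piv[fg,fj,fo,fp,ft,fu,fv,jx,lp] rk=9  ker:gj,go,gp,gt,gv,jo,jp,jv,lx,op,ot,ov,ox,pt,px,tu,tv,tx,ux
∂2: piv[fgj,fgt,fgv,fjv,fop,fpt,ftu,gpt,opx,otv,ptx,tux] rk=12  ker:gjv
b_1=(28−9)−12=7

b_1=7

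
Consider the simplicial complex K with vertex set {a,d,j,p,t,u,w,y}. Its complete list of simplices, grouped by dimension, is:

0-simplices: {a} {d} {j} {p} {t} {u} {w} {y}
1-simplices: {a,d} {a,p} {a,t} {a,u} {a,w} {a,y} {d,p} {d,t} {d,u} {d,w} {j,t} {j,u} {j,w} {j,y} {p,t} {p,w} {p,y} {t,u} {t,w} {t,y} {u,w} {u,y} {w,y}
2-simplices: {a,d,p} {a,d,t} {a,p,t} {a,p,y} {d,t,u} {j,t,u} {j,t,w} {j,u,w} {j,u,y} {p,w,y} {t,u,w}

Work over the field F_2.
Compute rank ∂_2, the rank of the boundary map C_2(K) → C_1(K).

rank∂_2=10

n_0=8 n_1=23 n_2=11  [Z2]
∂1: piv[ad,ap,at,au,aw,ay,jt] rk=7  ker:dp,dt,du,dw,ju,jw,jy,pt,pw,py,tu,tw,ty,uw,uy,wy
∂2: piv[adp,adt,apt,apy,dtu,jtu,jtw,juw,juy,pwy] rk=10  ker:tuw
rk∂_2=10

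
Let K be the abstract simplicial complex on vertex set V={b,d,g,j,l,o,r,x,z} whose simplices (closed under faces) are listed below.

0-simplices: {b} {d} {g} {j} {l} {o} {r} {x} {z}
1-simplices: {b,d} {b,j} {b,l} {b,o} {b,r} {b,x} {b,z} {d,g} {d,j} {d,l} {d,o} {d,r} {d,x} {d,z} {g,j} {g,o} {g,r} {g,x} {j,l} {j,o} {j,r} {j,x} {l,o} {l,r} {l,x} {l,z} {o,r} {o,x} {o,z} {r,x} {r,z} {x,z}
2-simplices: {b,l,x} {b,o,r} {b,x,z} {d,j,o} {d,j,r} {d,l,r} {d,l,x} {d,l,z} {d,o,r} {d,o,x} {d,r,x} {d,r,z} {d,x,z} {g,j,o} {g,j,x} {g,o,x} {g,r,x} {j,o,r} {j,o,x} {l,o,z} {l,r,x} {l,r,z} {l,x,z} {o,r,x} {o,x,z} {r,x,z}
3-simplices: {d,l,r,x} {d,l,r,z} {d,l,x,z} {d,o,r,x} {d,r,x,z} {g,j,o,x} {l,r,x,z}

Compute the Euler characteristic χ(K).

χ(K)=-4

n_0=9 n_1=32 n_2=26 n_3=7
χ=+9−32+26−7=-4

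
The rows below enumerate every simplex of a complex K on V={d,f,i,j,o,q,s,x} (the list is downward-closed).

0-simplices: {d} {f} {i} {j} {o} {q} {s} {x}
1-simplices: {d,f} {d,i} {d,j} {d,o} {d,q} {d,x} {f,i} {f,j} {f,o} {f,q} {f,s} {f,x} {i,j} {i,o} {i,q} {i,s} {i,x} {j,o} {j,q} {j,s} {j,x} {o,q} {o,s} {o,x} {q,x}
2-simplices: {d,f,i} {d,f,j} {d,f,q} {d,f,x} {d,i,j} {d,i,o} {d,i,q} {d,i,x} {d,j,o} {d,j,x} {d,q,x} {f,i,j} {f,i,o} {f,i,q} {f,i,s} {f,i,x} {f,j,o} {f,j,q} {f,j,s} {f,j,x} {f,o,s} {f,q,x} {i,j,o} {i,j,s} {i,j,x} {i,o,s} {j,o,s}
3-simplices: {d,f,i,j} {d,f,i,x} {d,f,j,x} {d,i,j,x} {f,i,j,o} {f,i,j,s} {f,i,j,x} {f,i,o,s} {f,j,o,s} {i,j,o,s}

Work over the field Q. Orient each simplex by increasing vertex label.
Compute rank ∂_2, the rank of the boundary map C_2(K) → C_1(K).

n_0=8 n_1=25 n_2=27 n_3=10  [Q]
∂1: piv[df,di,dj,do,dq,dx,fs] rk=7  ker:fi,fj,fo,fq,fx,ij,io,iq,is,ix,jo,jq,js,jx,oq,os,ox,qx
∂2: piv[dfi,dfj,dfq,dfx,dij,dio,diq,dix,djo,djx,dqx,fio,fis,fjq,fjs,fos] rk=16  ker:fij,fiq,fix,fjo,fjx,fqx,ijo,ijs,ijx,ios,jos
∂3: piv[dfij,dfix,dfjx,dijx,fijo,fijs,fios,fjos] rk=8  ker:fijx,ijos
rk∂_2=16

rank∂_2=16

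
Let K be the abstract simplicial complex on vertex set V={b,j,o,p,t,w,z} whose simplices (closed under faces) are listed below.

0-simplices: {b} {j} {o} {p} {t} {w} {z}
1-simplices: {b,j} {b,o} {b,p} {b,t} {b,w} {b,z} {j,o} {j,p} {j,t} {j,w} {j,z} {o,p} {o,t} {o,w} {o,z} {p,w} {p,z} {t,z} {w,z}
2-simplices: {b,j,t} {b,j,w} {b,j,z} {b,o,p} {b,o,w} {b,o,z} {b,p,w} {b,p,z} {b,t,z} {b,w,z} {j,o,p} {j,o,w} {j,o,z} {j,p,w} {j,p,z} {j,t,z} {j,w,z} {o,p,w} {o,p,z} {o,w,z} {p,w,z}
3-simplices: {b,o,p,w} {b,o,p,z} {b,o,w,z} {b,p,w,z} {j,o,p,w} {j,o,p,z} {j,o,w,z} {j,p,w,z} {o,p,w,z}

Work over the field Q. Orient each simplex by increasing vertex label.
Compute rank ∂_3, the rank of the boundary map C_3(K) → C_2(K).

n_0=7 n_1=19 n_2=21 n_3=9  [Q]
∂1: piv[bj,bo,bp,bt,bw,bz] rk=6  ker:jo,jp,jt,jw,jz,op,ot,ow,oz,pw,pz,tz,wz
∂2: piv[bjt,bjw,bjz,bop,bow,boz,bpw,bpz,btz,bwz,jop,jow] rk=12  ker:joz,jpw,jpz,jtz,jwz,opw,opz,owz,pwz
∂3: piv[bopw,bopz,bowz,bpwz,jopw,jopz,jowz] rk=7  ker:jpwz,opwz
rk∂_3=7

rank∂_3=7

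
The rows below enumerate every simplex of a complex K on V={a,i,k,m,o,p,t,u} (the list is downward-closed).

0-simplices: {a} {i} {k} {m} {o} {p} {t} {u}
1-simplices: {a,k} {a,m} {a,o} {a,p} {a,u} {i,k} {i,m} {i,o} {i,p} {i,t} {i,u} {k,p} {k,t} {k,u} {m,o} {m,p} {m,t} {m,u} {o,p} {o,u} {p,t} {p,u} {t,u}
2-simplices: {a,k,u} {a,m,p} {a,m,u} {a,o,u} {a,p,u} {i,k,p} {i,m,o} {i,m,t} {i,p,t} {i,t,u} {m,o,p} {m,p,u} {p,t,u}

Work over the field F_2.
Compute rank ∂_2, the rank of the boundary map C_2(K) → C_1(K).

n_0=8 n_1=23 n_2=13  [Z2]
∂1: piv[ak,am,ao,ap,au,ik,it] rk=7  ker:im,io,ip,iu,kp,kt,ku,mo,mp,mt,mu,op,ou,pt,pu,tu
∂2: piv[aku,amp,amu,aou,apu,ikp,imo,imt,ipt,itu,mop,ptu] rk=12  ker:mpu
rk∂_2=12

rank∂_2=12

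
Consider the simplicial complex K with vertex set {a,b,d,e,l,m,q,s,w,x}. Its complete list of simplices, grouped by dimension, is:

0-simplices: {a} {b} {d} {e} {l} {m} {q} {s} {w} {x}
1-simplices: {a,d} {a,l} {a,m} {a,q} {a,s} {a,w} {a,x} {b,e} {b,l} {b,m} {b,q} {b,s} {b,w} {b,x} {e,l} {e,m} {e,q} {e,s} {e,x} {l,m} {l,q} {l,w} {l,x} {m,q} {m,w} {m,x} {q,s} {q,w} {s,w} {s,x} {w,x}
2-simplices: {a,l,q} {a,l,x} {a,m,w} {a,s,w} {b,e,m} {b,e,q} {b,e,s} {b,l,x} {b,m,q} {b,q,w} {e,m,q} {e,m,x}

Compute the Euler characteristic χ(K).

n_0=10 n_1=31 n_2=12
χ=+10−31+12=-9

χ(K)=-9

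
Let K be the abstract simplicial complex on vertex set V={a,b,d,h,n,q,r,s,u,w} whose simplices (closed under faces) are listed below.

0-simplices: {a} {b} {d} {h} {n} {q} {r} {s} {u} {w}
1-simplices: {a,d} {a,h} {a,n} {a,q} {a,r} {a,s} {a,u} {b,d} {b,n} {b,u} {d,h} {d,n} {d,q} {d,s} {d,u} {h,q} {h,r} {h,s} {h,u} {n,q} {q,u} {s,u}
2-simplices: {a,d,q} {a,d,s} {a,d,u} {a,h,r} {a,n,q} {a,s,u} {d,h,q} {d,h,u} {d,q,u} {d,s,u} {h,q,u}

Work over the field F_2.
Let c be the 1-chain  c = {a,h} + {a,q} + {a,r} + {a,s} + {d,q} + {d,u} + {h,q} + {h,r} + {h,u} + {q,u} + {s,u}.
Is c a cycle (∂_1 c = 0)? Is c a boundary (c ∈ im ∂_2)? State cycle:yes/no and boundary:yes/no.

n_0=10 n_1=22 n_2=11  [Z2]
∂1: piv[ad,ah,an,aq,ar,as,au,bd] rk=8  ker:bn,bu,dh,dn,dq,ds,du,hq,hr,hs,hu,nq,qu,su
∂2: piv[adq,ads,adu,ahr,anq,asu,dhq,dhu,dqu] rk=9  ker:dsu,hqu
∂1c = 0
c vs im∂2: reduces to 0 ⇒ boundary

cycle:yes boundary:yes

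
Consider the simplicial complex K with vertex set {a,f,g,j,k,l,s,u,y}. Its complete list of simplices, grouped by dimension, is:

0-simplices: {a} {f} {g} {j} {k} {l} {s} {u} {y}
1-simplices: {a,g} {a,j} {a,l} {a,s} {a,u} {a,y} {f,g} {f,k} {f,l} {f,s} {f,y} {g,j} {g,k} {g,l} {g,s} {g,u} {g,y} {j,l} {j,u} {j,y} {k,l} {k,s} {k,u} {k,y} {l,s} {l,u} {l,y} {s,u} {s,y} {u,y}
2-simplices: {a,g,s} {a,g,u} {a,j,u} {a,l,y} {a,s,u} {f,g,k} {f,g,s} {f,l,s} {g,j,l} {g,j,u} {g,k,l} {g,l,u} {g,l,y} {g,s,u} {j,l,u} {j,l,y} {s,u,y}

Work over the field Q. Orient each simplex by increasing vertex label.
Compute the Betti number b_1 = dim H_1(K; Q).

n_0=9 n_1=30 n_2=17  [Q]
∂1: piv[ag,aj,al,as,au,ay,fg,fk] rk=8  ker:fl,fs,fy,gj,gk,gl,gs,gu,gy,jl,ju,jy,kl,ks,ku,ky,ls,lu,ly,su,sy,uy
∂2: piv[ags,agu,aju,aly,asu,fgk,fgs,fls,gjl,gju,gkl,glu,gly,jly,suy] rk=15  ker:gsu,jlu
b_1=(30−8)−15=7

b_1=7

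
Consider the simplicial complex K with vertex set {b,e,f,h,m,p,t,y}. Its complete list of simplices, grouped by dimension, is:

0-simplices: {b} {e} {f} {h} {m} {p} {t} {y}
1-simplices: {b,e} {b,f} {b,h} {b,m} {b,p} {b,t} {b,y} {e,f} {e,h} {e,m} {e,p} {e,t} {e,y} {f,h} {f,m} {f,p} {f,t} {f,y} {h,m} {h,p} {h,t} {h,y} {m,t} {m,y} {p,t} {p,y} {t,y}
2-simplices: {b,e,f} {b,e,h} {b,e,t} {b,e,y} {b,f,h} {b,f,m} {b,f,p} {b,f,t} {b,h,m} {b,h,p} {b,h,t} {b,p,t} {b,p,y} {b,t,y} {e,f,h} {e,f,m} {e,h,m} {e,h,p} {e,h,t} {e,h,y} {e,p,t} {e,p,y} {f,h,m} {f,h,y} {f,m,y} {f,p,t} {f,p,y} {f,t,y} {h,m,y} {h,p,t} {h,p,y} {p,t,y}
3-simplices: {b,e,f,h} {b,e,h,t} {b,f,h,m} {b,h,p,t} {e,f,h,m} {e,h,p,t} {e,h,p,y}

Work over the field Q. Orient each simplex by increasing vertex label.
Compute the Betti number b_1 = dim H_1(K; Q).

n_0=8 n_1=27 n_2=32 n_3=7  [Q]
∂1: piv[be,bf,bh,bm,bp,bt,by] rk=7  ker:ef,eh,em,ep,et,ey,fh,fm,fp,ft,fy,hm,hp,ht,hy,mt,my,pt,py,ty
∂2: piv[bef,beh,bet,bey,bfh,bfm,bfp,bft,bhm,bhp,bht,bpt,bpy,bty,efm,ehp,ehy,fhy,fmy] rk=19  ker:efh,ehm,eht,ept,epy,fhm,fpt,fpy,fty,hmy,hpt,hpy,pty
∂3: piv[befh,beht,bfhm,bhpt,efhm,ehpt,ehpy] rk=7
b_1=(27−7)−19=1

b_1=1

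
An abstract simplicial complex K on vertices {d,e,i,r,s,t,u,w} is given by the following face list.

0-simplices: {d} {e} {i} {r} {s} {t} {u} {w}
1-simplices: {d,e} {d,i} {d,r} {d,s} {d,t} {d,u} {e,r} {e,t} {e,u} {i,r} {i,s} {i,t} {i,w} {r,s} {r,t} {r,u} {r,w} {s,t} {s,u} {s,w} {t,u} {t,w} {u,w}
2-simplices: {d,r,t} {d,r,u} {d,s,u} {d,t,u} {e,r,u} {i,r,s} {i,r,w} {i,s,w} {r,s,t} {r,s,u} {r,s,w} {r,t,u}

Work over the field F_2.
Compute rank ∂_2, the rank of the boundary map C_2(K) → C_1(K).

n_0=8 n_1=23 n_2=12  [Z2]
∂1: piv[de,di,dr,ds,dt,du,iw] rk=7  ker:er,et,eu,ir,is,it,rs,rt,ru,rw,st,su,sw,tu,tw,uw
∂2: piv[drt,dru,dsu,dtu,eru,irs,irw,isw,rst,rsu] rk=10  ker:rsw,rtu
rk∂_2=10

rank∂_2=10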